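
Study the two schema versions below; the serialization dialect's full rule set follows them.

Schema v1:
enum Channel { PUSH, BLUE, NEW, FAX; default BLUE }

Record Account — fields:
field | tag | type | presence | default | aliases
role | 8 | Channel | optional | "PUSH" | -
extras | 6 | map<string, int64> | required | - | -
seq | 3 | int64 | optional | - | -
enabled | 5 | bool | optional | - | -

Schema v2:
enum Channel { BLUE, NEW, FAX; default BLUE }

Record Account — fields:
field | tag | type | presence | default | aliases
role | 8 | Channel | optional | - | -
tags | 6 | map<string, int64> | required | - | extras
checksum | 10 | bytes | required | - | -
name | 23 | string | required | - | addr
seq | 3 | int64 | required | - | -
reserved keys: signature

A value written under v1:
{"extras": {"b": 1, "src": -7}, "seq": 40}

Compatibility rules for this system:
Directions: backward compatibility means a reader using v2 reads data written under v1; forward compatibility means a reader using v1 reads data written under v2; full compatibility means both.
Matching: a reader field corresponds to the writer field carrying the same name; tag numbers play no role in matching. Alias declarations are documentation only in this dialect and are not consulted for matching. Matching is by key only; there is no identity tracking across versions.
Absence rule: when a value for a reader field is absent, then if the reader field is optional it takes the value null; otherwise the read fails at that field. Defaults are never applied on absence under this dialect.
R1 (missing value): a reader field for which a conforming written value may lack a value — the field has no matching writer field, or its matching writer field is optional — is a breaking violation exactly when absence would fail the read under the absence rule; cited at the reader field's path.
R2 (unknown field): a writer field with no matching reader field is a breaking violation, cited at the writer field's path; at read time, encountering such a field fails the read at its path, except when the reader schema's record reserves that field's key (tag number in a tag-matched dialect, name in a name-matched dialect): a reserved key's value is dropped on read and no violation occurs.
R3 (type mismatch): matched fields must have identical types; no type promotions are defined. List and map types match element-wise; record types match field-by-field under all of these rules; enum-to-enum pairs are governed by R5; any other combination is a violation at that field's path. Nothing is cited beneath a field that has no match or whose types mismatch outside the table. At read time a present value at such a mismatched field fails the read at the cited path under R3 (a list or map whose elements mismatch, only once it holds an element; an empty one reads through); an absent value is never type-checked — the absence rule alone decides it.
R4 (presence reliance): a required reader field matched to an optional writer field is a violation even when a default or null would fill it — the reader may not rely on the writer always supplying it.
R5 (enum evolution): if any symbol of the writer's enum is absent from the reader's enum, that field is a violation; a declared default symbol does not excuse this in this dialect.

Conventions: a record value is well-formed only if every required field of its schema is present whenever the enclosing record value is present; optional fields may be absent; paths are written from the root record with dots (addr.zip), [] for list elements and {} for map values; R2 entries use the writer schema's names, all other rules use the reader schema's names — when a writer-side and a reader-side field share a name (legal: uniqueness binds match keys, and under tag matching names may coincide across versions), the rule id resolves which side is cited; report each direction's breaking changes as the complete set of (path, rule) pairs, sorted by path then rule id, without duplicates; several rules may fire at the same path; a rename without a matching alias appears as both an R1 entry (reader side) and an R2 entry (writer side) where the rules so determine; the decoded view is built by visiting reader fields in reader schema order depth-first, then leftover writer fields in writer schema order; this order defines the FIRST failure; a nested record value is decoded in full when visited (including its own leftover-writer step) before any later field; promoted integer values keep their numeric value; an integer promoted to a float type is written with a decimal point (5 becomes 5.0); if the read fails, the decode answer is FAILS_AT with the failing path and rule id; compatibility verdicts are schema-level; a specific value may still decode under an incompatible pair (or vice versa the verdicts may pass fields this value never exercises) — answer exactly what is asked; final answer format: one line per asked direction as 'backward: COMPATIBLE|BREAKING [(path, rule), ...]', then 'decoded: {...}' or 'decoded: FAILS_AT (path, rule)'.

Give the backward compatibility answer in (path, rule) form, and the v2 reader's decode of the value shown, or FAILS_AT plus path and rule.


each type pair in Account: writer, then reader
backward analysis of Account with v2 as reader and v1 as writer:
  role <- role (Channel -> Channel, writer optional)
  tags: no writer-side match
  checksum: no writer-side match
  name: no writer-side match
  seq <- seq (int64 -> int64, writer optional)
  leftover writer field: extras
  leftover writer field: enabled
  violation R1 at checksum
  violation R2 at enabled
  violation R2 at extras
  violation R1 at name
  violation R5 at role
  violation R1 at seq
  violation R4 at seq
  violation R1 at tags
  => 8 violation(s): backward is BREAKING for Account
decoding the Account value with the v2 reader:
  role := null (absent, optional -> null)
  read fails at tags under R1 (no fill)
  => FAILS_AT (tags, R1)

backward: BREAKING [(checksum, R1), (enabled, R2), (extras, R2), (name, R1), (role, R5), (seq, R1), (seq, R4), (tags, R1)]; decoded: FAILS_AT (tags, R1)


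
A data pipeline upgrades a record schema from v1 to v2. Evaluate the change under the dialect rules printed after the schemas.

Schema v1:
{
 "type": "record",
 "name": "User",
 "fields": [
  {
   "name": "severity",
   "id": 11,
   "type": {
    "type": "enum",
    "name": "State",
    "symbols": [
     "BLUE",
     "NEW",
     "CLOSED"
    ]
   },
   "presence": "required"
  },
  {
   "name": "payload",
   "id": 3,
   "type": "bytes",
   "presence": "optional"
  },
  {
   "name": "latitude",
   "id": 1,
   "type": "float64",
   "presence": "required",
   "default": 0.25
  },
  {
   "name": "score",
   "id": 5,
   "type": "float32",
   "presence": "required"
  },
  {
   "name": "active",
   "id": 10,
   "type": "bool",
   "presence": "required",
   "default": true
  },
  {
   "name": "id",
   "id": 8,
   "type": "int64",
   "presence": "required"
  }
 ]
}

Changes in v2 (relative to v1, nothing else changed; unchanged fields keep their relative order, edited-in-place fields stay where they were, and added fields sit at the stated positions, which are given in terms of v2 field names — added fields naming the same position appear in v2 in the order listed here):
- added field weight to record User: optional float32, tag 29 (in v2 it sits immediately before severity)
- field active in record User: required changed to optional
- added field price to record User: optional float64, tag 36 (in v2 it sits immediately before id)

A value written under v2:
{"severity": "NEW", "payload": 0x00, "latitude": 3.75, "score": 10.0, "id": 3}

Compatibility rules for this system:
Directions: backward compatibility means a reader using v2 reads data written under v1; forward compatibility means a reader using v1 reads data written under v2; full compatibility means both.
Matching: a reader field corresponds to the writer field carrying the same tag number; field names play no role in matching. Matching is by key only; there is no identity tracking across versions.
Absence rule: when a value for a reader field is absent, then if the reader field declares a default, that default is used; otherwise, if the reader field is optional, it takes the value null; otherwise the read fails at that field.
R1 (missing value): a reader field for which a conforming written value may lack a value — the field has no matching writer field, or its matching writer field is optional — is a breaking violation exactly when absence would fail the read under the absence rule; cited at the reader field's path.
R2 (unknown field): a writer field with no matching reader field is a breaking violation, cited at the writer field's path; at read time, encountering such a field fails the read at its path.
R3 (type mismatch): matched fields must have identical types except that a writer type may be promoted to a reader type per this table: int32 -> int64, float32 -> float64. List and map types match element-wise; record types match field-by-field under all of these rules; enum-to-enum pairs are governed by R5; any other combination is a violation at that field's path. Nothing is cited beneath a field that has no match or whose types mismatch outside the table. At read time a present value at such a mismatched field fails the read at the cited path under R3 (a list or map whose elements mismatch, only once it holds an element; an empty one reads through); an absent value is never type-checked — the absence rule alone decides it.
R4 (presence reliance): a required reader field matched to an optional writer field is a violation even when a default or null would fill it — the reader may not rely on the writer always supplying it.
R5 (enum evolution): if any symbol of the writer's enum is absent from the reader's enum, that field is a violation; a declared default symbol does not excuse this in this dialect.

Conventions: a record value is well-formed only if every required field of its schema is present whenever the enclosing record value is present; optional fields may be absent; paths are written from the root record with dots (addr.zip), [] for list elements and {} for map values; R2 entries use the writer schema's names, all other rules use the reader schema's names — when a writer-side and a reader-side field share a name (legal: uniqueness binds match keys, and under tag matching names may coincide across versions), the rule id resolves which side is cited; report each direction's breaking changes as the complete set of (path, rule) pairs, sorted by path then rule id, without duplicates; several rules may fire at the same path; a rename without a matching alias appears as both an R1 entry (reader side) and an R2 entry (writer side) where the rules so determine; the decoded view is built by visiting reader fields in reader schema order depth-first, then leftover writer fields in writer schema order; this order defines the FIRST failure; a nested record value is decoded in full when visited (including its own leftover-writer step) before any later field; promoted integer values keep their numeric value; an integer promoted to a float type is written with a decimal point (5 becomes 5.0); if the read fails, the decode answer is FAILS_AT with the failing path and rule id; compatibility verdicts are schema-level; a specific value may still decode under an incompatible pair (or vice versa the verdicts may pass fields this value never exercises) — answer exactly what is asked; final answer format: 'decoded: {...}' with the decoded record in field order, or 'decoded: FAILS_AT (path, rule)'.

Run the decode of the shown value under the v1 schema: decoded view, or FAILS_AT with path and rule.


each type pair in User: writer, then reader
decode (reader v1):
  severity := "NEW"
  payload := 0x00
  latitude := 3.75
  score := 10.0
  active := true (absent -> default)
  id := 3
  => decoded: {"severity": "NEW", "payload": 0x00, "latitude": 3.75, "score": 10.0, "active": true, "id": 3}
ruling out the remaining User differences:
  added field weight to record User: optional float32, tag 29 (in v2 it sits immediately before severity) -> affects the rule determinations only; this particular User value decodes identically
  field active in record User: required changed to optional -> affects the rule determinations only; this particular User value decodes identically
  added field price to record User: optional float64, tag 36 (in v2 it sits immediately before id) -> affects the rule determinations only; this particular User value decodes identically

decoded: {"severity": "NEW", "payload": 0x00, "latitude": 3.75, "score": 10.0, "active": true, "id": 3}


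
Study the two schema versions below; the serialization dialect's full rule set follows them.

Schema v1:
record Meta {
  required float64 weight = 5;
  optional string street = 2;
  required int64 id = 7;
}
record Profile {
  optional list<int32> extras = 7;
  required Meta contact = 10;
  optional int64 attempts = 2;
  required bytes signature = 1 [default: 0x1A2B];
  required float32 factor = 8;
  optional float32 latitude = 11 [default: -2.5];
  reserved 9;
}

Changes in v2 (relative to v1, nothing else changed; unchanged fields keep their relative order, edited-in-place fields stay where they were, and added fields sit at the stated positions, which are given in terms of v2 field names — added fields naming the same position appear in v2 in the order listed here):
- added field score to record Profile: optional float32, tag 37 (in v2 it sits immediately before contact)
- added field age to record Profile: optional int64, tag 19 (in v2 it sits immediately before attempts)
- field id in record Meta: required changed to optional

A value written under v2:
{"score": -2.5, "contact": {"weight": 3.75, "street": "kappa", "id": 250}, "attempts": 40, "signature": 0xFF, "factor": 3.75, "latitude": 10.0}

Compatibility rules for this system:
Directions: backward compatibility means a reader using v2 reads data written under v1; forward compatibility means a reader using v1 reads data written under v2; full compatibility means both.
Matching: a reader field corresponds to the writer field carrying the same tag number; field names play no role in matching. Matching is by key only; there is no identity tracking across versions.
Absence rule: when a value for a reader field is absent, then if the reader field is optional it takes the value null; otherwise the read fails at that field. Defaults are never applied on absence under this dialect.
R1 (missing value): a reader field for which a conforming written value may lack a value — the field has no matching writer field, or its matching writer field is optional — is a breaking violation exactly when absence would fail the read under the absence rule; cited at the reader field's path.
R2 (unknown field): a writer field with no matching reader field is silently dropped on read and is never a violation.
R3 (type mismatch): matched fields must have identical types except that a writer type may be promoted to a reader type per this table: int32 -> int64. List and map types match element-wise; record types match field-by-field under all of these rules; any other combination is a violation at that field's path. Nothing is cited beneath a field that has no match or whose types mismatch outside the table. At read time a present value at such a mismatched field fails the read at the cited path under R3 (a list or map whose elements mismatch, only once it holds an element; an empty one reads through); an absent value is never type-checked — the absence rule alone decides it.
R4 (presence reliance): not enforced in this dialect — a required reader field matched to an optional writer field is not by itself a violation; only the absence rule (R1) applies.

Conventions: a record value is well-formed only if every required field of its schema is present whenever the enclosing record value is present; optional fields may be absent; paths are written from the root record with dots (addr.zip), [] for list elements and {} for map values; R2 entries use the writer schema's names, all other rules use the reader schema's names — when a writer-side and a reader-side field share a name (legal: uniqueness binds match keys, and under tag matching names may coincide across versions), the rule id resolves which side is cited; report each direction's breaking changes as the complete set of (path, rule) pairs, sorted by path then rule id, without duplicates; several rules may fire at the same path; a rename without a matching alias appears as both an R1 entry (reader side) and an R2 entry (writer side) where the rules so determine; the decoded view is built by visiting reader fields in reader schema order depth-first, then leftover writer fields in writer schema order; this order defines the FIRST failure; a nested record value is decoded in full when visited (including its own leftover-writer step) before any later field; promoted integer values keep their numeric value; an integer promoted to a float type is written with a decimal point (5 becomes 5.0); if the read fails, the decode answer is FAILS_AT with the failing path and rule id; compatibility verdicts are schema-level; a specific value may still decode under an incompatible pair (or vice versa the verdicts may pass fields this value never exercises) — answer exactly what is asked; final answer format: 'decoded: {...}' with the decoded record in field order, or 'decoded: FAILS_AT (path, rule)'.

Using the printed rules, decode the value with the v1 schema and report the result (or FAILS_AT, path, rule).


decoded: {"extras": null, "contact": {"weight": 3.75, "street": "kappa", "id": 250}, "attempts": 40, "signature": 0xFF, "factor": 3.75, "latitude": 10.0}

arrows below run writer -> reader for Profile
decode (reader v1):
  extras := null (absent, optional -> null)
  contact.weight := 3.75
  contact.street := "kappa"
  contact.id := 250
  attempts := 40
  signature := 0xFF
  factor := 3.75
  latitude := 10.0
  writer score: unknown -> dropped
  => decoded: {"extras": null, "contact": {"weight": 3.75, "street": "kappa", "id": 250}, "attempts": 40, "signature": 0xFF, "factor": 3.75, "latitude": 10.0}
ruling out the remaining Profile differences:
  added field score to record Profile: optional float32, tag 37 (in v2 it sits immediately before contact) -> inert under this dialect — no rule fires on Profile and the result does not move
  added field age to record Profile: optional int64, tag 19 (in v2 it sits immediately before attempts) -> inert under this dialect — no rule fires on Profile and the result does not move
  field id in record Meta: required changed to optional -> matters for Profile compatibility verdicts, not for this value's decode


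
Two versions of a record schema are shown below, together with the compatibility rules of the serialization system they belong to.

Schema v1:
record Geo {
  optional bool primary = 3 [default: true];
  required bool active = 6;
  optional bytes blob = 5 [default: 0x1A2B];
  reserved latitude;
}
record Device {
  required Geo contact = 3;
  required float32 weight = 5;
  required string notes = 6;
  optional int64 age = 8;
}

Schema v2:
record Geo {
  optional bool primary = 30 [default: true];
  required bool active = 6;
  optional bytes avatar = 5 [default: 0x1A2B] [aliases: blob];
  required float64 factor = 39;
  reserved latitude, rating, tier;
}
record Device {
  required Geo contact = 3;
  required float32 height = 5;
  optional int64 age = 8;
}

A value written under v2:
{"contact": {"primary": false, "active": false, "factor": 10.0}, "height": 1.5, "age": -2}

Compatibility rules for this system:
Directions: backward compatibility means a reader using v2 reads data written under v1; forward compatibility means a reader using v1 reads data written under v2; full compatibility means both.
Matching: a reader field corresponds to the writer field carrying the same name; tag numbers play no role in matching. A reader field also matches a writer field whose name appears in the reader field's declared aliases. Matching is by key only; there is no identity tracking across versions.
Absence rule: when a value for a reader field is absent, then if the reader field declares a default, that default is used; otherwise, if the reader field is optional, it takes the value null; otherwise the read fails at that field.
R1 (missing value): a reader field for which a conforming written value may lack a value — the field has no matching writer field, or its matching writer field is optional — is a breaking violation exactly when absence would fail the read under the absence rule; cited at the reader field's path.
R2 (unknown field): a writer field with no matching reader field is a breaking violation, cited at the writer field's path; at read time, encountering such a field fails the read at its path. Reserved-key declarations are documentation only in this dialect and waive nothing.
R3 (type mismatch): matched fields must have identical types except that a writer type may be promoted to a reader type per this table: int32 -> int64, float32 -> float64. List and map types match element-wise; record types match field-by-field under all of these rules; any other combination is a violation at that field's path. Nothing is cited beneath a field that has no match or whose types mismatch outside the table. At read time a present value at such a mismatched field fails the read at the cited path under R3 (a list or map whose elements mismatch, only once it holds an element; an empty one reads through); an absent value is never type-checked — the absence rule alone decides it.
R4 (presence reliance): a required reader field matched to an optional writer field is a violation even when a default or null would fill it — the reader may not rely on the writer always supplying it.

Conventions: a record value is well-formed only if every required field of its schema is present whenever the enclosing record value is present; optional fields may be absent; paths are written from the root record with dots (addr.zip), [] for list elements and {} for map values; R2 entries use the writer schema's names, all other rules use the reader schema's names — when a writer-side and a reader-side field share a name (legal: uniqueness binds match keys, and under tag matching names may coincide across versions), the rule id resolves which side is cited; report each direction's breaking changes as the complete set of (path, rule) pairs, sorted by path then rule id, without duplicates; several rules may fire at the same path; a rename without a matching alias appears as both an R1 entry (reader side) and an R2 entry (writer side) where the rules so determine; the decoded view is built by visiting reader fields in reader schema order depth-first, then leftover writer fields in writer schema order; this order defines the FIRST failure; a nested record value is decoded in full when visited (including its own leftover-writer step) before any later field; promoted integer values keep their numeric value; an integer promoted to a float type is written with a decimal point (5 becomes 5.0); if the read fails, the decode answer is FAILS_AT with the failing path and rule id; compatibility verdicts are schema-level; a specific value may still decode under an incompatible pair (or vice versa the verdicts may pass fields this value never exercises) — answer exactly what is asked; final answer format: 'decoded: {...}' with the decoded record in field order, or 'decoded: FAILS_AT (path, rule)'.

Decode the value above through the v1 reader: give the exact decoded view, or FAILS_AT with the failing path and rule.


the writer's type comes first in each Device pair
decode (reader v1):
  contact.primary := false
  contact.active := false
  contact.blob := 0x1A2B (no value, default fills)
  read fails at contact.factor under R2 (unknown field)
  => FAILS_AT (contact.factor, R2)
remaining Device differences; none change what is asked:
  renamed field blob to avatar in record Geo (alias blob declared on the renamed field) -> affects the rule determinations only; this particular Device value decodes identically
  renamed field weight to height in record Device -> affects the rule determinations only; this particular Device value decodes identically
  field primary in record Geo: tag 3 changed to 30 -> no rule fires on it and the decoded Device view is identical with or without it
  removed field notes from record Device -> affects the rule determinations only; this particular Device value decodes identically

decoded: FAILS_AT (contact.factor, R2)


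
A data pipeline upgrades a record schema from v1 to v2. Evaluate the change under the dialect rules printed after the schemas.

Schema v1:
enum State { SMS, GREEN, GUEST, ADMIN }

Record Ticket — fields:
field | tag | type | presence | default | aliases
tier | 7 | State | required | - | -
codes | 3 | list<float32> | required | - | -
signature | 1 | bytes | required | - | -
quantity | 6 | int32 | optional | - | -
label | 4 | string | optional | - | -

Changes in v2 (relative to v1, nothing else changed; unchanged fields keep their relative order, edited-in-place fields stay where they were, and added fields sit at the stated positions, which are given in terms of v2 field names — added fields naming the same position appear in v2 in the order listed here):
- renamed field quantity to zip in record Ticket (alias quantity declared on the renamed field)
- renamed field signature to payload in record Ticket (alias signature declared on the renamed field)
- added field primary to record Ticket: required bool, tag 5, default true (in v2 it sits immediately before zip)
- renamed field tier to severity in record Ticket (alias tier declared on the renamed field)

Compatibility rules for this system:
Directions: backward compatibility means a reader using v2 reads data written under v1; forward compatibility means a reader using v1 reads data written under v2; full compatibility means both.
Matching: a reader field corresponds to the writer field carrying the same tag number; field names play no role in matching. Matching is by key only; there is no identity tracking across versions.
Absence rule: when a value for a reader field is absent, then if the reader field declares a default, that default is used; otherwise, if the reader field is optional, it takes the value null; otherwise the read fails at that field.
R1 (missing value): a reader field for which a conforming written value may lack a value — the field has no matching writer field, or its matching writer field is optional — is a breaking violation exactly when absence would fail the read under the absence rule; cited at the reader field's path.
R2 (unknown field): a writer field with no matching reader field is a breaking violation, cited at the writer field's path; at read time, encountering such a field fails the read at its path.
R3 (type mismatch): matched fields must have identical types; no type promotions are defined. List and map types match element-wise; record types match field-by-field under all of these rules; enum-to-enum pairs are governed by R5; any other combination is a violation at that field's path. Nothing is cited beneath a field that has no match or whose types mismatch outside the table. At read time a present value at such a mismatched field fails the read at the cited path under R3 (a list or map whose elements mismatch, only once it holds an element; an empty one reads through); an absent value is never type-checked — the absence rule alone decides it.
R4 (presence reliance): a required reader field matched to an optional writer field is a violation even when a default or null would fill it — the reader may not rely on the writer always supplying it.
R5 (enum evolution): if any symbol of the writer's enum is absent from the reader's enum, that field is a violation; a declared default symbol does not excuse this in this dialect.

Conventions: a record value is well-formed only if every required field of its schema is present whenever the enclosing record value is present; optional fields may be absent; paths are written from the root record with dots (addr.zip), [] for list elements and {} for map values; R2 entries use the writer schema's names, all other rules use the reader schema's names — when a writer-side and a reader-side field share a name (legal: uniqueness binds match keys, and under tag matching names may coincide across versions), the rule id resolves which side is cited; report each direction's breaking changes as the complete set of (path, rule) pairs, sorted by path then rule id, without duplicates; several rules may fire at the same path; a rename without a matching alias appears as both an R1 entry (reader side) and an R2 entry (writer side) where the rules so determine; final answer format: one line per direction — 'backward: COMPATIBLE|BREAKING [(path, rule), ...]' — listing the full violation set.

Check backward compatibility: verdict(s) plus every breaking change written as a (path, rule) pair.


the writer's type comes first in each Ticket pair
backward analysis of Ticket with v2 as reader and v1 as writer:
  severity: paired with writer tier (State -> State; writer required)
  codes: paired with writer codes (list<float32> -> list<float32>; writer required)
  payload: paired with writer signature (bytes -> bytes; writer required)
  primary: no writer match
  zip: paired with writer quantity (int32 -> int32; writer optional)
  label: paired with writer label (string -> string; writer optional)
  => backward: COMPATIBLE
diffs on Ticket not affecting the asked answer:
  renamed field quantity to zip in record Ticket (alias quantity declared on the renamed field) -> no rule fires on it in Ticket's dialect; the asked verdict holds
  renamed field signature to payload in record Ticket (alias signature declared on the renamed field) -> no rule fires on it in Ticket's dialect; the asked verdict holds
  added field primary to record Ticket: required bool, tag 5, default true (in v2 it sits immediately before zip) -> matters only for Ticket's forward compatibility — outside the asked direction
  renamed field tier to severity in record Ticket (alias tier declared on the renamed field) -> no rule fires on it in Ticket's dialect; the asked verdict holds

backward: COMPATIBLE []


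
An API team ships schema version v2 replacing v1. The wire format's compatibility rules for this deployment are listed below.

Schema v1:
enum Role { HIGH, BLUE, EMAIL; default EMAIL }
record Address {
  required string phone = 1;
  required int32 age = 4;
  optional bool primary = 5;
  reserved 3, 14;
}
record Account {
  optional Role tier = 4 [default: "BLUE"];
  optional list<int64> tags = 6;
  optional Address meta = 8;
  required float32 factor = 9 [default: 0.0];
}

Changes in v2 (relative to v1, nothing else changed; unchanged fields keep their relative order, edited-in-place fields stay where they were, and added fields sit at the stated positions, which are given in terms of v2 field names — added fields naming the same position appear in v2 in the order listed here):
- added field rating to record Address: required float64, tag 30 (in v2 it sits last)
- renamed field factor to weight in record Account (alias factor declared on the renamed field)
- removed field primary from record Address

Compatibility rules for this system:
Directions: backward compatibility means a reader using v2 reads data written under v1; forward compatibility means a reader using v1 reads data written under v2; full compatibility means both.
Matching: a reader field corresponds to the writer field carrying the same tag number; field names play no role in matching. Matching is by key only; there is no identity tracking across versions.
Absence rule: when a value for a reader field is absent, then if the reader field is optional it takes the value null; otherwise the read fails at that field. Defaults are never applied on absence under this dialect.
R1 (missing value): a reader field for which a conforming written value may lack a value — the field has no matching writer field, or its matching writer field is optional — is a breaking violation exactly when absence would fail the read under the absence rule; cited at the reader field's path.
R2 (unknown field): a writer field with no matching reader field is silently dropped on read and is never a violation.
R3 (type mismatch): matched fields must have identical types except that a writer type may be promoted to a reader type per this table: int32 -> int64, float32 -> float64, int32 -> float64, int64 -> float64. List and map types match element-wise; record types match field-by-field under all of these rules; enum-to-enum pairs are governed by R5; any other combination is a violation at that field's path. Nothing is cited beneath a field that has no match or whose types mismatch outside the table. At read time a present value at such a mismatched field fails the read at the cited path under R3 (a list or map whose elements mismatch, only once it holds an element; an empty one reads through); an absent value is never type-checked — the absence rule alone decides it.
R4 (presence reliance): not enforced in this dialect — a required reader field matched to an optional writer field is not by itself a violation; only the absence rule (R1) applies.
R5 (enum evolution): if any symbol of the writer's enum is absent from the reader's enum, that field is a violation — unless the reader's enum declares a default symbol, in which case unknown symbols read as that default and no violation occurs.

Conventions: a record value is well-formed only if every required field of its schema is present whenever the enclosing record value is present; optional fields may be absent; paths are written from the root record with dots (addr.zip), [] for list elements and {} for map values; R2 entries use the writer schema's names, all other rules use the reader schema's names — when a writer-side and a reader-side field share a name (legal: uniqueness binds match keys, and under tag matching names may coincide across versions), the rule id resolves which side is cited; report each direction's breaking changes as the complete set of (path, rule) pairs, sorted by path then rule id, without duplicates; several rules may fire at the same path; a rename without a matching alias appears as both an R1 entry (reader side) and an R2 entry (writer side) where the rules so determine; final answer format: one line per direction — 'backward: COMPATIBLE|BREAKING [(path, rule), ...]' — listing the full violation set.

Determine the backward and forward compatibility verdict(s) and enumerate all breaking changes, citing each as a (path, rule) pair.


backward: BREAKING [(meta.rating, R1)]; forward: COMPATIBLE []

in Account below, arrows point writer -> reader
checking backward for Account: reader v2 against writer v1:
  tier <- tier (Role -> Role, writer optional)
  tags <- tags (list<int64> -> list<int64>, writer optional)
  meta <- meta (Address -> Address, writer optional)
  weight <- factor (float32 -> float32, writer required)
  meta.phone <- meta.phone (string -> string, writer required)
  meta.age <- meta.age (int32 -> int32, writer required)
  meta.rating: no writer match
  leftover writer field: meta.primary
  R1 fires at meta.rating
  backward on Account therefore BREAKING (1)
checking forward for Account: reader v1 against writer v2:
  tier <- tier (Role -> Role, writer optional)
  tags <- tags (list<int64> -> list<int64>, writer optional)
  meta <- meta (Address -> Address, writer optional)
  factor <- weight (float32 -> float32, writer required)
  meta.phone <- meta.phone (string -> string, writer required)
  meta.age <- meta.age (int32 -> int32, writer required)
  meta.primary: no writer match
  leftover writer field: meta.rating
  => no violations; forward on Account: COMPATIBLE


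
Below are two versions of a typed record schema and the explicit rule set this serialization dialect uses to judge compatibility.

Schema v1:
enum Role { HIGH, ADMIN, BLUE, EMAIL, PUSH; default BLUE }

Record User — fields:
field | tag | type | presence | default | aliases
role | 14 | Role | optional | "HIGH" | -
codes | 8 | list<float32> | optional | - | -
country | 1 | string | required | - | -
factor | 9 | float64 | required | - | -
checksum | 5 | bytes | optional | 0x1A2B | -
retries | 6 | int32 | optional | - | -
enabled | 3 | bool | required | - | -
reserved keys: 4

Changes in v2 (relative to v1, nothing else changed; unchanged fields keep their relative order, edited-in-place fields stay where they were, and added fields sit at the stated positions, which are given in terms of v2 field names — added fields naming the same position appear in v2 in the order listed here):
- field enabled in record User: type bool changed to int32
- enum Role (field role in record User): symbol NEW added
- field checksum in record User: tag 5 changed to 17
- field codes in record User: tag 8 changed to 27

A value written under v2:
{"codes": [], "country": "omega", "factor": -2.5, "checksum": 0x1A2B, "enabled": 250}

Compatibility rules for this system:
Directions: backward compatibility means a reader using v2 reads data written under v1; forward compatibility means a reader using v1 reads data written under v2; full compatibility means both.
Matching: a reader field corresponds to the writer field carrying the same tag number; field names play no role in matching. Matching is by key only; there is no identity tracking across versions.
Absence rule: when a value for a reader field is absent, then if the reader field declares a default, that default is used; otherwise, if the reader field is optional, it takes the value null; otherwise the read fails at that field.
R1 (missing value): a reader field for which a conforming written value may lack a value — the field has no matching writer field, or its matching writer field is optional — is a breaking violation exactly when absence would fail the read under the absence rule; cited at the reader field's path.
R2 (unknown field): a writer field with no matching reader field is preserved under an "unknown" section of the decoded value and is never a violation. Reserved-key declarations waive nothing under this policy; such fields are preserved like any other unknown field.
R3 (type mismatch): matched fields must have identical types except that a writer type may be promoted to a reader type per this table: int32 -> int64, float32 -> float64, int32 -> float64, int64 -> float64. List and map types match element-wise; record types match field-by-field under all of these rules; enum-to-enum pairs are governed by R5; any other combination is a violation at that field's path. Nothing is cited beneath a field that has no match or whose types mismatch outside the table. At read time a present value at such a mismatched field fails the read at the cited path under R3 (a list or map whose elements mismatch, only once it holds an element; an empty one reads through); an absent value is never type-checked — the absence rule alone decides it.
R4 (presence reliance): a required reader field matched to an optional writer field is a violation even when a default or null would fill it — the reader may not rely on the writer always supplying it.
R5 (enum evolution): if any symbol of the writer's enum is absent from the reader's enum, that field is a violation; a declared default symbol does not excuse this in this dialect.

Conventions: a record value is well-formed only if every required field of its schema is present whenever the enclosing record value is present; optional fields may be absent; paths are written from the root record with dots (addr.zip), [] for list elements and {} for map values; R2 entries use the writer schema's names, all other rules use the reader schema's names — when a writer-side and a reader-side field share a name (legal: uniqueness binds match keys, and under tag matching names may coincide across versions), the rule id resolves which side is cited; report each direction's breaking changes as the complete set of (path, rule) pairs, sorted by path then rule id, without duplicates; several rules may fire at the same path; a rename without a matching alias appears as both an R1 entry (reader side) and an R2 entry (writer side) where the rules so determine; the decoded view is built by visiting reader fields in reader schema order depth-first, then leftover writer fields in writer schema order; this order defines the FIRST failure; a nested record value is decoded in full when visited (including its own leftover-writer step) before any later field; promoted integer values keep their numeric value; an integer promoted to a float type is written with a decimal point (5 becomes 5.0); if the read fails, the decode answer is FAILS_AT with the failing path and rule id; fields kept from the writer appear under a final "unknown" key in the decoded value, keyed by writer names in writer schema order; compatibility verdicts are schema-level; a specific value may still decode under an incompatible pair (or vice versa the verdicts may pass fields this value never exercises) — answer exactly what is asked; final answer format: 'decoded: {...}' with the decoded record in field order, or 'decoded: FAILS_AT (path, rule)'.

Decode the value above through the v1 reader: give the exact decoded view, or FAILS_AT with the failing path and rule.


decoded: FAILS_AT (enabled, R3)

each type pair in User: writer, then reader
decode (reader v1):
  role := "HIGH" (absent -> default)
  codes := null (absent, optional -> null)
  country := "omega"
  factor := -2.5
  checksum := 0x1A2B (absent -> default)
  retries := null (absent, optional -> null)
  read fails at enabled under R3
  => FAILS_AT (enabled, R3)
remaining User differences; none change what is asked:
  enum Role (field role in record User): symbol NEW added -> changes User's schema-level verdicts only — the decode of this value is the same
  field checksum in record User: tag 5 changed to 17 -> fires no rule on User under this dialect and leaves the result unchanged
  field codes in record User: tag 8 changed to 27 -> fires no rule on User under this dialect and leaves the result unchanged
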